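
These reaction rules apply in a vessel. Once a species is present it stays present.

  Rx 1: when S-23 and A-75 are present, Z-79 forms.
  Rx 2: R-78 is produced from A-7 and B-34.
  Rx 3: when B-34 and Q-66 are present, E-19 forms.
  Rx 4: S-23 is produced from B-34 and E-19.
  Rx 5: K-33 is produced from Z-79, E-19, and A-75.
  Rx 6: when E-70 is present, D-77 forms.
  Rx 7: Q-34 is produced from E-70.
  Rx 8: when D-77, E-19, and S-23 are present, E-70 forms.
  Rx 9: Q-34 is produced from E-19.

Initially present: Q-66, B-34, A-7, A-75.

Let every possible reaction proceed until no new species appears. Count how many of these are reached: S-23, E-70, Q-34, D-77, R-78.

A-7 and B-34 present → R-78 forms (Rx 2).
B-34 and Q-66 present → E-19 forms (Rx 3).
B-34 and E-19 present → S-23 forms (Rx 4).
E-19 present → Q-34 forms (Rx 9).
S-23: reached.
E-70 would need D-77, E-19, and S-23 (Rx 8), but D-77 never forms.
Q-34: reached.
D-77 would need E-70 (Rx 6), but E-70 never forms.
R-78: reached.
Reached: S-23, Q-34, and R-78 — 3 of the 5.

3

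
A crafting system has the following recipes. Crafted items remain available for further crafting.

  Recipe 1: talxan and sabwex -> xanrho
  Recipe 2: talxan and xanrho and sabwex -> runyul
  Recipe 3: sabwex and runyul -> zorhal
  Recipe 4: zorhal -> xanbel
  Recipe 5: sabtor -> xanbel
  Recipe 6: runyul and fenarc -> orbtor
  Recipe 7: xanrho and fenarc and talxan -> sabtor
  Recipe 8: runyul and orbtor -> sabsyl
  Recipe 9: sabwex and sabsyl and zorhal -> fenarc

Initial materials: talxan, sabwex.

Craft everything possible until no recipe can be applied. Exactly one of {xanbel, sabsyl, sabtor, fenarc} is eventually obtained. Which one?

xanbel

Using Recipe 1, talxan and sabwex make xanrho.
Using Recipe 2, talxan, xanrho, and sabwex make runyul.
sabwex and runyul -> zorhal (Recipe 3).
Using Recipe 4, zorhal makes xanbel.
sabsyl would need runyul and orbtor (Recipe 8), but orbtor is never obtained. fenarc would need sabwex, sabsyl, and zorhal (Recipe 9), but sabsyl is never obtained. sabtor would need xanrho, fenarc, and talxan (Recipe 7), but fenarc is never obtained.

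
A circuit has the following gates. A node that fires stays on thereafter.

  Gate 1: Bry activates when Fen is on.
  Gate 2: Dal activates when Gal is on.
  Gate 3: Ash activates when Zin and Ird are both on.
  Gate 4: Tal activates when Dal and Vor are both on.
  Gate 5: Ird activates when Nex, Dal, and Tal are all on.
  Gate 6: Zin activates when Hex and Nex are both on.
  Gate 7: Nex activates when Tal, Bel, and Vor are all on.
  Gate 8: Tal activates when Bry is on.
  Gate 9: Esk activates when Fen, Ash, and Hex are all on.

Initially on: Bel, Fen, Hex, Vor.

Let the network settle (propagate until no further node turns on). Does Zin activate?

Yes

Gate 1: Fen on → Bry on.
Bry is on, so Tal activates (Gate 8).
Gate 7: Tal, Bel, and Vor on → Nex on.
Gate 6: Hex and Nex on → Zin on.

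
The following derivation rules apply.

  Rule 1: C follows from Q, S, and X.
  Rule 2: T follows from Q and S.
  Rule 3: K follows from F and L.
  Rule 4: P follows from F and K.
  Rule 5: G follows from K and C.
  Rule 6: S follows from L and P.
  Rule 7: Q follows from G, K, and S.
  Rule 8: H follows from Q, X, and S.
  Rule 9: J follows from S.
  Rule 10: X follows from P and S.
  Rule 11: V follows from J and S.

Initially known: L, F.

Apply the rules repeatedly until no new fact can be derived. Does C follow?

C would need Q, S, and X (Rule 1), but Q is never established.

No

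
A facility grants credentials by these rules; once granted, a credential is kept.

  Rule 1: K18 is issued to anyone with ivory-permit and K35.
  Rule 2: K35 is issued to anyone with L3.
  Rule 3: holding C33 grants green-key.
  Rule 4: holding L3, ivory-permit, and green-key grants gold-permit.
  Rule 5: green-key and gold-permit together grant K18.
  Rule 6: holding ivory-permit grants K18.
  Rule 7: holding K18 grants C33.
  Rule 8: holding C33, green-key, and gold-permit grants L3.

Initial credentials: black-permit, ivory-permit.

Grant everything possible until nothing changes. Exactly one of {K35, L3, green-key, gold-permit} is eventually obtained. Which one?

green-key

Holding ivory-permit grants K18 (Rule 6).
Holding K18 grants C33 (Rule 7).
Holding C33 grants green-key (Rule 3).
gold-permit would need L3, ivory-permit, and green-key (Rule 4), but L3 is never granted. K35 would need L3 (Rule 2), but L3 is never granted. L3 would need C33, green-key, and gold-permit (Rule 8), but gold-permit is never granted.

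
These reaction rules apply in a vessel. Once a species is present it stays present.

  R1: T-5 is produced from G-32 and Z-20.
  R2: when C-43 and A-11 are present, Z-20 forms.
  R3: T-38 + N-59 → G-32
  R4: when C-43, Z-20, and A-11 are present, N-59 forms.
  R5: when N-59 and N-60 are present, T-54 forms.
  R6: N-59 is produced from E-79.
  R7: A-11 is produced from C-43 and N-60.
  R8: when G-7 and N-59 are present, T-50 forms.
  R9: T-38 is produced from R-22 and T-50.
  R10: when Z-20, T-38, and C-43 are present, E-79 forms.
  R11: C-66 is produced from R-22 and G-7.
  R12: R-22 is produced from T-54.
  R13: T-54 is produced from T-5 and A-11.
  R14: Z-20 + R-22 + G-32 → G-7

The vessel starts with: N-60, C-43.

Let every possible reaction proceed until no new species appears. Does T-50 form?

No

T-50 would need G-7 and N-59 (R8), but G-7 never forms.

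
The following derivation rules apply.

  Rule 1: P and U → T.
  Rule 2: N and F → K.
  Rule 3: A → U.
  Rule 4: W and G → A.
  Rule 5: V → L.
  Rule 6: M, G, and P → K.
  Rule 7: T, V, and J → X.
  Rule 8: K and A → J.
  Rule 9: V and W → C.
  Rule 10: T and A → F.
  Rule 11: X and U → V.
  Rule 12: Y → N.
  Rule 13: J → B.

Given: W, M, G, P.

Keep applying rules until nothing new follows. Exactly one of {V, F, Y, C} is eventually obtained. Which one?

From W and G, Rule 4 gives A.
From A, Rule 3 gives U.
P and U hold, so T follows (Rule 1).
From T and A, Rule 10 gives F.
C would need V and W (Rule 9), but V is never established. No rule produces Y, and it is not given. V would need X and U (Rule 11), but X is never established.

F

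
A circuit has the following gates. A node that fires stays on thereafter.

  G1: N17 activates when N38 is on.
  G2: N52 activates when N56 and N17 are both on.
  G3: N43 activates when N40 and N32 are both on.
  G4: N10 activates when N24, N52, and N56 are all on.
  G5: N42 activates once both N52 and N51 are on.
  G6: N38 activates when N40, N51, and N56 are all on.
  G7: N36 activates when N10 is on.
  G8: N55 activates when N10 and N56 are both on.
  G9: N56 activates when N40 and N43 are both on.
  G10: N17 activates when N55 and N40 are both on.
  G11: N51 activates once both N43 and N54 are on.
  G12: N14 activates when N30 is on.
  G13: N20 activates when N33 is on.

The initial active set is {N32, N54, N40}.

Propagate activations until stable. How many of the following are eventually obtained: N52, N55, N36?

N40 and N32 are on, so N43 activates (G3).
N40 and N43 are on, so N56 activates (G9).
N43 and N54 are on, so N51 activates (G11).
N40, N51, and N56 are on, so N38 activates (G6).
G1: N38 on → N17 on.
N56 and N17 are on, so N52 activates (G2).
N52: reached.
N55 would need N10 and N56 (G8), but N10 never turns on.
N36 would need N10 (G7), but N10 never turns on.
Reached: N52 — 1 of the 3.

1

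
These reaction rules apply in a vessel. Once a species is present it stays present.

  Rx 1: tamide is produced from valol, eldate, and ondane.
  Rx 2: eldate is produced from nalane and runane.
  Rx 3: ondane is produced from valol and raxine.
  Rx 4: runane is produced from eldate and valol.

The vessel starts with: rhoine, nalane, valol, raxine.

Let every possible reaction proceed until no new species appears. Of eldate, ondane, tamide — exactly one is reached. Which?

valol and raxine present → ondane forms (Rx 3).
tamide would need valol, eldate, and ondane (Rx 1), but eldate never forms. eldate would need nalane and runane (Rx 2), but runane never forms.

ondane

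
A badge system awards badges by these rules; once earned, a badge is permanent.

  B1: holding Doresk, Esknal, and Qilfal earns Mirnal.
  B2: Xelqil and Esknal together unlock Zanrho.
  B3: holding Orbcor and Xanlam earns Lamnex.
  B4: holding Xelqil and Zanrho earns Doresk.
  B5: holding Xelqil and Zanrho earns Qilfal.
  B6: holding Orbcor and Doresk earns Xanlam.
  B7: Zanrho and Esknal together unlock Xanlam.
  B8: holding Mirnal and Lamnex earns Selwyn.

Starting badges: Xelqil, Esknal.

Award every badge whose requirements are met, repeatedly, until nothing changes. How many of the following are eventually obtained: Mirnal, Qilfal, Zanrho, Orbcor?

With Xelqil and Esknal, Zanrho is earned (B2).
With Xelqil and Zanrho, Qilfal is earned (B5).
With Xelqil and Zanrho, Doresk is earned (B4).
With Doresk, Esknal, and Qilfal, Mirnal is earned (B1).
Mirnal: reached.
Qilfal: reached.
Zanrho: reached.
No rule produces Orbcor, and it is not given.
Reached: Mirnal, Qilfal, and Zanrho — 3 of the 4.

3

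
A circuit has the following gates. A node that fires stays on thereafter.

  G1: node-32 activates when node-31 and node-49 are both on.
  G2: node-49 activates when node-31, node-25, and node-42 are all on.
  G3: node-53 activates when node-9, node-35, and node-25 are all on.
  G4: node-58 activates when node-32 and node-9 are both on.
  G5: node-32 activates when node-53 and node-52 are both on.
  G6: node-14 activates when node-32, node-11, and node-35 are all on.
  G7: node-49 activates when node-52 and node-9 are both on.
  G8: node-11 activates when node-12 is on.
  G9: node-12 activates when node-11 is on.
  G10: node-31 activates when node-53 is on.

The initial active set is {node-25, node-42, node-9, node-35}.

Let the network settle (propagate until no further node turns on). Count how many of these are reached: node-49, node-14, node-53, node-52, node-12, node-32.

G3: node-9, node-35, and node-25 on → node-53 on.
node-53 is on, so node-31 activates (G10).
G2: node-31, node-25, and node-42 on → node-49 on.
node-31 and node-49 are on, so node-32 activates (G1).
node-49: reached.
node-14 would need node-32, node-11, and node-35 (G6), but node-11 never turns on.
node-53: reached.
No rule produces node-52, and it is not given.
node-12 would need node-11 (G9), but node-11 never turns on.
node-32: reached.
Reached: node-49, node-53, and node-32 — 3 of the 6.

3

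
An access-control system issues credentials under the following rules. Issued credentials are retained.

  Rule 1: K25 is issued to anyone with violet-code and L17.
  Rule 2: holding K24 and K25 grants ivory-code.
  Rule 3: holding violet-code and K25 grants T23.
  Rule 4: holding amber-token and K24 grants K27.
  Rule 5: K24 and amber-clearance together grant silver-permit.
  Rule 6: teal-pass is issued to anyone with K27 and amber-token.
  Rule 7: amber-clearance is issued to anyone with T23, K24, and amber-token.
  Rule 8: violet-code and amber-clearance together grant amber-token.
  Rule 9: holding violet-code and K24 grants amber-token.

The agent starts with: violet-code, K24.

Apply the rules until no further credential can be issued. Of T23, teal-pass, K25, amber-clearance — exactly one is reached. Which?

Holding violet-code and K24 grants amber-token (Rule 9).
Holding amber-token and K24 grants K27 (Rule 4).
Holding K27 and amber-token grants teal-pass (Rule 6).
amber-clearance would need T23, K24, and amber-token (Rule 7), but T23 is never granted. T23 would need violet-code and K25 (Rule 3), but K25 is never granted. K25 would need violet-code and L17 (Rule 1), but L17 is never granted.

teal-pass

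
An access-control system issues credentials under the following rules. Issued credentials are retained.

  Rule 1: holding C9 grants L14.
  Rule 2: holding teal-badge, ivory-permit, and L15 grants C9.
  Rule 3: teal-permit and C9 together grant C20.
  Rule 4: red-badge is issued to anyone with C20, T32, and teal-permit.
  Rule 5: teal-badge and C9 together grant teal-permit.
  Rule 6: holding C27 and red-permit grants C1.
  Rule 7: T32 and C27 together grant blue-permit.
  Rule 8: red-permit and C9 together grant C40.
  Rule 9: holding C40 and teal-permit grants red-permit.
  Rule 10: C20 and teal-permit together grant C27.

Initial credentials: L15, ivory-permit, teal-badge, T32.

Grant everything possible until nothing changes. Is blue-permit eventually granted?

Holding teal-badge, ivory-permit, and L15 grants C9 (Rule 2).
Holding teal-badge and C9 grants teal-permit (Rule 5).
Holding teal-permit and C9 grants C20 (Rule 3).
Holding C20 and teal-permit grants C27 (Rule 10).
Holding T32 and C27 grants blue-permit (Rule 7).

Yes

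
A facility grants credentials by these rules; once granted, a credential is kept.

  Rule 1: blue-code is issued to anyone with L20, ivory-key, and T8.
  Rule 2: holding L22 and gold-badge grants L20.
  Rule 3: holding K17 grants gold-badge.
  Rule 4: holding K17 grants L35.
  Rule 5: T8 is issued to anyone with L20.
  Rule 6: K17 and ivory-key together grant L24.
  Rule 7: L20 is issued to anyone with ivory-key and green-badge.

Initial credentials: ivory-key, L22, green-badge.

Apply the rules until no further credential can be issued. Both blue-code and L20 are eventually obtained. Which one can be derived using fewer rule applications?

L20: Holding ivory-key and green-badge grants L20 (Rule 7). [1 rule application]
blue-code: Holding ivory-key and green-badge grants L20 (Rule 7). Holding L20 grants T8 (Rule 5). Holding L20, ivory-key, and T8 grants blue-code (Rule 1). [3 rule applications]
L20 needs fewer.

L20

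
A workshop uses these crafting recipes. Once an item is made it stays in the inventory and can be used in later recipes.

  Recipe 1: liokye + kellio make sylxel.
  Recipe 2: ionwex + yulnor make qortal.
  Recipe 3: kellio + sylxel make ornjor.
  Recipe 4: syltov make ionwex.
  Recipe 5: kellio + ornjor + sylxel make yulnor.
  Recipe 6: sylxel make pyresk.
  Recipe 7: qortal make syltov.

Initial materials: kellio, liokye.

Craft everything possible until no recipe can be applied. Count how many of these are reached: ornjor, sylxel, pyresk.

3

liokye + kellio → sylxel (Recipe 1).
kellio + sylxel → ornjor (Recipe 3).
sylxel → pyresk (Recipe 6).
ornjor: reached.
sylxel: reached.
pyresk: reached.
All 3 are reached.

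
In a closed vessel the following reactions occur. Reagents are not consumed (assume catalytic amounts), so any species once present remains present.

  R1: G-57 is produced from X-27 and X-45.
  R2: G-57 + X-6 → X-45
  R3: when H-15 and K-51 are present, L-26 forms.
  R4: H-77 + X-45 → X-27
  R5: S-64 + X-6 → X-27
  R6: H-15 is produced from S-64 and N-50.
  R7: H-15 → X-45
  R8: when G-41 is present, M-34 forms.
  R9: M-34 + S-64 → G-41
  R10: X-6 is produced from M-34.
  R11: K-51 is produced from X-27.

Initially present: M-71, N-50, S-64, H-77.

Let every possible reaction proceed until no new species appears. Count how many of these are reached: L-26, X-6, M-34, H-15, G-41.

2

S-64 and N-50 present → H-15 forms (R6).
H-15 present → X-45 forms (R7).
H-77 and X-45 present → X-27 forms (R4).
X-27 present → K-51 forms (R11).
H-15 and K-51 present → L-26 forms (R3).
L-26: reached.
X-6 would need M-34 (R10), but M-34 never forms.
M-34 would need G-41 (R8), but G-41 never forms.
H-15: reached.
G-41 would need M-34 and S-64 (R9), but M-34 never forms.
Reached: L-26 and H-15 — 2 of the 5.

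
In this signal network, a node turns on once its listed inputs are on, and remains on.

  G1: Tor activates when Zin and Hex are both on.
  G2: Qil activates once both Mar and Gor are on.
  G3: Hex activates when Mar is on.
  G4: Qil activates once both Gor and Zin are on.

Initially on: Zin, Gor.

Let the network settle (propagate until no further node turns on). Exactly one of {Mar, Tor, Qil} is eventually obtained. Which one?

Qil

G4: Gor and Zin on → Qil on.
No rule produces Mar, and it is not given. Tor would need Zin and Hex (G1), but Hex never turns on.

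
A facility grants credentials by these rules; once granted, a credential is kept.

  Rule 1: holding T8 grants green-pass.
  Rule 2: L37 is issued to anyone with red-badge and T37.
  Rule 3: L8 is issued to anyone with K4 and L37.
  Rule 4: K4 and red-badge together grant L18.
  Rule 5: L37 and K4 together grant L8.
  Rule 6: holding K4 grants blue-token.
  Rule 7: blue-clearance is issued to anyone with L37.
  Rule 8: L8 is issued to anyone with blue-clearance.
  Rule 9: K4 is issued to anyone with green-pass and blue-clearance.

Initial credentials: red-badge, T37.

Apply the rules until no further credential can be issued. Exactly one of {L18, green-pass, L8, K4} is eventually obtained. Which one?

Holding red-badge and T37 grants L37 (Rule 2).
Holding L37 grants blue-clearance (Rule 7).
Holding blue-clearance grants L8 (Rule 8).
green-pass would need T8 (Rule 1), but T8 is never granted. L18 would need K4 and red-badge (Rule 4), but K4 is never granted. K4 would need green-pass and blue-clearance (Rule 9), but green-pass is never granted.

L8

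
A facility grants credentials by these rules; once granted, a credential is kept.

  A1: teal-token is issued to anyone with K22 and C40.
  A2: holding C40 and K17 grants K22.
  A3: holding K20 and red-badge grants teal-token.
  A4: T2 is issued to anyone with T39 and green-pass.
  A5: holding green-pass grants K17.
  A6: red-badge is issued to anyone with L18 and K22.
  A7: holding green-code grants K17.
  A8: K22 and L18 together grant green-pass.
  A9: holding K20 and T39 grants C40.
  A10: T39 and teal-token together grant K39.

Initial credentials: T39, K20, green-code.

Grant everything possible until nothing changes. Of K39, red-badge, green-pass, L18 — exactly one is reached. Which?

K39

Holding K20 and T39 grants C40 (A9).
Holding green-code grants K17 (A7).
Holding C40 and K17 grants K22 (A2).
Holding K22 and C40 grants teal-token (A1).
Holding T39 and teal-token grants K39 (A10).
red-badge would need L18 and K22 (A6), but L18 is never granted. green-pass would need K22 and L18 (A8), but L18 is never granted. No rule produces L18, and it is not given.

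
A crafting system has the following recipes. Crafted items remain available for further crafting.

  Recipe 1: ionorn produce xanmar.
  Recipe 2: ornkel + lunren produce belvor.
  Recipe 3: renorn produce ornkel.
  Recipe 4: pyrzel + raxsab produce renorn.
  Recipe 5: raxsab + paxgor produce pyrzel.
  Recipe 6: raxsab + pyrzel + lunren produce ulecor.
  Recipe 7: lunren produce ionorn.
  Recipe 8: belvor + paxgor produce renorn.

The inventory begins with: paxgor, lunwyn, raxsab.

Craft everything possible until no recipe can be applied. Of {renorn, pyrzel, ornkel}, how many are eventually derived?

Using Recipe 5, raxsab and paxgor make pyrzel.
Using Recipe 4, pyrzel and raxsab make renorn.
Using Recipe 3, renorn makes ornkel.
renorn: reached.
pyrzel: reached.
ornkel: reached.
All 3 are reached.

3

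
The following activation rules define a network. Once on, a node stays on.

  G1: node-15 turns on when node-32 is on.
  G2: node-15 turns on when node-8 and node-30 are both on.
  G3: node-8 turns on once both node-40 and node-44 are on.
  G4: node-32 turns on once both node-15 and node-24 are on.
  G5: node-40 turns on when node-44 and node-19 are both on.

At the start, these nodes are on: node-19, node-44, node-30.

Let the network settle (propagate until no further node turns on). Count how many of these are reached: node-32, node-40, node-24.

G5: node-44 and node-19 on → node-40 on.
node-32 would need node-15 and node-24 (G4), but node-24 never turns on.
node-40: reached.
No rule produces node-24, and it is not given.
Reached: node-40 — 1 of the 3.

1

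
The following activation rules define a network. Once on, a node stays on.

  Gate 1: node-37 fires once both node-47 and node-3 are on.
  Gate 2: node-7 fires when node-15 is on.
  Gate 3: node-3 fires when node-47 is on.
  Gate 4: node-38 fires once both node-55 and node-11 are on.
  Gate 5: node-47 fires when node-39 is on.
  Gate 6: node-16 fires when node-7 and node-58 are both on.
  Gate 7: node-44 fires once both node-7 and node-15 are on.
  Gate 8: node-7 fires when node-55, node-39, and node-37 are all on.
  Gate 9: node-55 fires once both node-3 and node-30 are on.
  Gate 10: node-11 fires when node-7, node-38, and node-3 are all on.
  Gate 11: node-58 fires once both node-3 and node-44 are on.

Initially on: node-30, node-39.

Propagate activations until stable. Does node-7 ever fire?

node-39 is on, so node-47 fires (Gate 5).
node-47 is on, so node-3 fires (Gate 3).
Gate 1: node-47 and node-3 on → node-37 on.
node-3 and node-30 are on, so node-55 fires (Gate 9).
Gate 8: node-55, node-39, and node-37 on → node-7 on.

Yes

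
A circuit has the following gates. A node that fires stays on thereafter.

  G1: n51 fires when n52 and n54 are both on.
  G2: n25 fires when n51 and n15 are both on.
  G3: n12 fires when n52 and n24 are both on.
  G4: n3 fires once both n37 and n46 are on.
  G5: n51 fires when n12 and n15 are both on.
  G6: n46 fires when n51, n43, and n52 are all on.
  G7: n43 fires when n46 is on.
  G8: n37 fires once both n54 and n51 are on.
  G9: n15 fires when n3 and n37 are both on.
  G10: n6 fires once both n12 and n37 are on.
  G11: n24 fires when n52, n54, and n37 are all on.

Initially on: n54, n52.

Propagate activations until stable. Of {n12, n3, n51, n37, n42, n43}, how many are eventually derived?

3

G1: n52 and n54 on → n51 on.
n54 and n51 are on, so n37 fires (G8).
G11: n52, n54, and n37 on → n24 on.
G3: n52 and n24 on → n12 on.
n12: reached.
n3 would need n37 and n46 (G4), but n46 never turns on.
n51: reached.
n37: reached.
No rule produces n42, and it is not given.
n43 would need n46 (G7), but n46 never turns on.
Reached: n12, n51, and n37 — 3 of the 6.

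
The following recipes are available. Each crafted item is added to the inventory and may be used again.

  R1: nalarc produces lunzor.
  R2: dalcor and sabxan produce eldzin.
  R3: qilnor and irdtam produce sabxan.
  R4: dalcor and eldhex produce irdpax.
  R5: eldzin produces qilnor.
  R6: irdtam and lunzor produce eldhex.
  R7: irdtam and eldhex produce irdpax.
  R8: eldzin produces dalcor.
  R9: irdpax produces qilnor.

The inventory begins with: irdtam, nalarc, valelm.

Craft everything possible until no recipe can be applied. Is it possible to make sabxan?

Yes

nalarc → lunzor (R1).
Using R6, irdtam and lunzor make eldhex.
Using R7, irdtam and eldhex make irdpax.
irdpax → qilnor (R9).
Using R3, qilnor and irdtam make sabxan.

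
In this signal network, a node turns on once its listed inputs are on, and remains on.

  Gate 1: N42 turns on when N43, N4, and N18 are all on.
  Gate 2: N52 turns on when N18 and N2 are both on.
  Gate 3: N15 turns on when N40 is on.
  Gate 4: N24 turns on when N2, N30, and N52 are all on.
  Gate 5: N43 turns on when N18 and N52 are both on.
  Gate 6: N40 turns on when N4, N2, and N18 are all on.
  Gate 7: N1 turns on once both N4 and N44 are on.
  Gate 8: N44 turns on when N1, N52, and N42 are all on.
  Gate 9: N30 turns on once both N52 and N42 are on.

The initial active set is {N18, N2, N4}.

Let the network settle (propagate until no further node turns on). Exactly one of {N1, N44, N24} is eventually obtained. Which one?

Gate 2: N18 and N2 on → N52 on.
Gate 5: N18 and N52 on → N43 on.
N43, N4, and N18 are on, so N42 turns on (Gate 1).
Gate 9: N52 and N42 on → N30 on.
N2, N30, and N52 are on, so N24 turns on (Gate 4).
N44 would need N1, N52, and N42 (Gate 8), but N1 never turns on. N1 would need N4 and N44 (Gate 7), but N44 never turns on.

N24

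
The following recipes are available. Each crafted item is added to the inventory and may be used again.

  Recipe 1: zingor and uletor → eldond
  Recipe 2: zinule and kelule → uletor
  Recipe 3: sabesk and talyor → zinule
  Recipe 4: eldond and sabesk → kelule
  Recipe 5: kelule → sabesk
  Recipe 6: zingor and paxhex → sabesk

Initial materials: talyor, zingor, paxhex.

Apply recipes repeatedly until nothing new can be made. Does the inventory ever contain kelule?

No

kelule would need eldond and sabesk (Recipe 4), but eldond is never obtained.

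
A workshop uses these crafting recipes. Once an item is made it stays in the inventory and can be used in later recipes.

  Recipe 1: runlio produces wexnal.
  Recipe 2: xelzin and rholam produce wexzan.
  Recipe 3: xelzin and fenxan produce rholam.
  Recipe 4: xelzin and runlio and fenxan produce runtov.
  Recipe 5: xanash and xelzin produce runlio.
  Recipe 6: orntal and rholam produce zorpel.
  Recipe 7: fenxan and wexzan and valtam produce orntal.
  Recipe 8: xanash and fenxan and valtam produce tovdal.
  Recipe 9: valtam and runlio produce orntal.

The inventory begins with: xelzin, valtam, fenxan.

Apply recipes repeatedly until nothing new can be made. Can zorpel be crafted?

Yes

Using Recipe 3, xelzin and fenxan make rholam.
Using Recipe 2, xelzin and rholam make wexzan.
fenxan and wexzan and valtam → orntal (Recipe 7).
Using Recipe 6, orntal and rholam make zorpel.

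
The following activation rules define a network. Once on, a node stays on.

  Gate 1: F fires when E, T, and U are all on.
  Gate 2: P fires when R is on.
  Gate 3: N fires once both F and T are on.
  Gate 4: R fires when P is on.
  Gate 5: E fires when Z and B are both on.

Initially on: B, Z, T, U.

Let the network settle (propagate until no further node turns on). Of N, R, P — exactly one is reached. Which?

Gate 5: Z and B on → E on.
Gate 1: E, T, and U on → F on.
Gate 3: F and T on → N on.
R would need P (Gate 4), but P never turns on. P would need R (Gate 2), but R never turns on.

N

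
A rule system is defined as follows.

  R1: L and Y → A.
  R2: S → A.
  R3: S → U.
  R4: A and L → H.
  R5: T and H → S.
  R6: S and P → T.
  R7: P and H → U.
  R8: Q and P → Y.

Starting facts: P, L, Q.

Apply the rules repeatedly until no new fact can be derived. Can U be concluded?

Yes

From Q and P, R8 gives Y.
From L and Y, R1 gives A.
A and L hold, so H follows (R4).
P and H hold, so U follows (R7).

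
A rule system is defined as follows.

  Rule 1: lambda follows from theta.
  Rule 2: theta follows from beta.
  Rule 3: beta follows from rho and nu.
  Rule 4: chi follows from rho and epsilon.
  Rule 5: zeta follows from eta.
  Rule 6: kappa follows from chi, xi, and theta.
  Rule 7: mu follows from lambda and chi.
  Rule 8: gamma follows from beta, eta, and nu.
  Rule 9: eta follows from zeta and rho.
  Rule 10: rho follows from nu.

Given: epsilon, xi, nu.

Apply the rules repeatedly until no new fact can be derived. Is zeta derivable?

zeta would need eta (Rule 5), but eta is never established.

No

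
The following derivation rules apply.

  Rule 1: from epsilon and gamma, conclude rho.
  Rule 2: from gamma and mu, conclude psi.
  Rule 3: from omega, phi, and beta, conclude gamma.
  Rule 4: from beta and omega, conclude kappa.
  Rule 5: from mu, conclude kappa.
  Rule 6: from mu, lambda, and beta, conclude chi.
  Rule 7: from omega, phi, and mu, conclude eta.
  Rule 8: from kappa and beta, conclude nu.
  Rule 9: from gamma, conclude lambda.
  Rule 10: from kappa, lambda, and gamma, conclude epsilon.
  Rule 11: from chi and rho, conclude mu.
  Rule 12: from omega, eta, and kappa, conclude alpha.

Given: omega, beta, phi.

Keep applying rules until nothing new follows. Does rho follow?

Yes

From omega, phi, and beta, Rule 3 gives gamma.
beta and omega hold, so kappa follows (Rule 4).
From gamma, Rule 9 gives lambda.
From kappa, lambda, and gamma, Rule 10 gives epsilon.
epsilon and gamma hold, so rho follows (Rule 1).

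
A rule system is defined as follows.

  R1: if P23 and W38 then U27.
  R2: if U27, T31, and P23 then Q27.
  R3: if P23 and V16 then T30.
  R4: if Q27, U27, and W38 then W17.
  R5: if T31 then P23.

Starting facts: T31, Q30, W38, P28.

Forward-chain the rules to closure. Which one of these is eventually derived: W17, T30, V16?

From T31, R5 gives P23.
P23 and W38 hold, so U27 follows (R1).
From U27, T31, and P23, R2 gives Q27.
From Q27, U27, and W38, R4 gives W17.
No rule produces V16, and it is not given. T30 would need P23 and V16 (R3), but V16 is never established.

W17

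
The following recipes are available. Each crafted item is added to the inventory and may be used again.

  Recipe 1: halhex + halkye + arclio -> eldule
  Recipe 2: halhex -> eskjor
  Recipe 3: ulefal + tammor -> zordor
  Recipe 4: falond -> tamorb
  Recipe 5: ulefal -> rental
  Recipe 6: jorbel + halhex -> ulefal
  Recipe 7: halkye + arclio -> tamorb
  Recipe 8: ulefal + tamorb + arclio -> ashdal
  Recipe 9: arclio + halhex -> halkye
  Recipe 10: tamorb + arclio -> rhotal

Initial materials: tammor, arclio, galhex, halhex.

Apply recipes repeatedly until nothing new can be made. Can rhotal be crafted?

Using Recipe 9, arclio and halhex make halkye.
Using Recipe 7, halkye and arclio make tamorb.
Using Recipe 10, tamorb and arclio make rhotal.

Yes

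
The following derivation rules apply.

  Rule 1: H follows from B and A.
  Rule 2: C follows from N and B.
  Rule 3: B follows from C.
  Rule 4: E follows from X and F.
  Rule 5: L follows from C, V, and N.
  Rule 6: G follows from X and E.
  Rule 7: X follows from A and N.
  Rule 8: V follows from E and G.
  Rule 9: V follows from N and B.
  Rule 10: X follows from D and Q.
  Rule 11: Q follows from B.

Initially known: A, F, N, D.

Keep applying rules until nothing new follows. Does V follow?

Yes

A and N hold, so X follows (Rule 7).
X and F hold, so E follows (Rule 4).
From X and E, Rule 6 gives G.
E and G hold, so V follows (Rule 8).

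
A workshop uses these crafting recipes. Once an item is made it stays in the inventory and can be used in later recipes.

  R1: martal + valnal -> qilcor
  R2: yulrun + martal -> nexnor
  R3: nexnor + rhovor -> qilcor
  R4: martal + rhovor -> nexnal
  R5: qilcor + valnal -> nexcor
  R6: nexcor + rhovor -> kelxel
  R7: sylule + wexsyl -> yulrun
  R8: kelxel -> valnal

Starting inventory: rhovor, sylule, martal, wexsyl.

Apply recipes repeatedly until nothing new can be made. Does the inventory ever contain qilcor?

Yes

Using R7, sylule and wexsyl make yulrun.
yulrun + martal -> nexnor (R2).
nexnor + rhovor -> qilcor (R3).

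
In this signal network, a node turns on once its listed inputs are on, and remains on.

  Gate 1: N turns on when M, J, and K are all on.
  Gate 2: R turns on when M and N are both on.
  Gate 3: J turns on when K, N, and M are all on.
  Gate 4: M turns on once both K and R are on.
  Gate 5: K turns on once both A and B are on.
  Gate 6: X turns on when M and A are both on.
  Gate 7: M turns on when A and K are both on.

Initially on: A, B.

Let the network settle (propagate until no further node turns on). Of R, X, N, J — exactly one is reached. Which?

Gate 5: A and B on → K on.
A and K are on, so M turns on (Gate 7).
M and A are on, so X turns on (Gate 6).
J would need K, N, and M (Gate 3), but N never turns on. N would need M, J, and K (Gate 1), but J never turns on. R would need M and N (Gate 2), but N never turns on.

X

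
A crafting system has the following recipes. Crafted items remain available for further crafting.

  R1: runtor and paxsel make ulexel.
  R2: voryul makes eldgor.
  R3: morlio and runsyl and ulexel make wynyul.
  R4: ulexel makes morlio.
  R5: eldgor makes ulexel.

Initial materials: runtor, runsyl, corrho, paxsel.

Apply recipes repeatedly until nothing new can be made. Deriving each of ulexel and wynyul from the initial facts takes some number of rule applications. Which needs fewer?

ulexel: runtor and paxsel → ulexel (R1). [1 rule application]
wynyul: runtor and paxsel → ulexel (R1). ulexel → morlio (R4). Using R3, morlio, runsyl, and ulexel make wynyul. [3 rule applications]
ulexel needs fewer.

ulexel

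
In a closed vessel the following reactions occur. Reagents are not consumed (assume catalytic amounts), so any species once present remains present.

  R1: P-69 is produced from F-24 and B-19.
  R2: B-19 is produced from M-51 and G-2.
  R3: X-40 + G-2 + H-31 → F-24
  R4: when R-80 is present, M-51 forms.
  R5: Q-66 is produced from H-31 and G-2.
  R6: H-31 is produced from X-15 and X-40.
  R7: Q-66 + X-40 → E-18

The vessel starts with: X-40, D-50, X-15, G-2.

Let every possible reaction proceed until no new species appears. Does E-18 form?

Yes

X-15 and X-40 present → H-31 forms (R6).
H-31 and G-2 present → Q-66 forms (R5).
Q-66 and X-40 present → E-18 forms (R7).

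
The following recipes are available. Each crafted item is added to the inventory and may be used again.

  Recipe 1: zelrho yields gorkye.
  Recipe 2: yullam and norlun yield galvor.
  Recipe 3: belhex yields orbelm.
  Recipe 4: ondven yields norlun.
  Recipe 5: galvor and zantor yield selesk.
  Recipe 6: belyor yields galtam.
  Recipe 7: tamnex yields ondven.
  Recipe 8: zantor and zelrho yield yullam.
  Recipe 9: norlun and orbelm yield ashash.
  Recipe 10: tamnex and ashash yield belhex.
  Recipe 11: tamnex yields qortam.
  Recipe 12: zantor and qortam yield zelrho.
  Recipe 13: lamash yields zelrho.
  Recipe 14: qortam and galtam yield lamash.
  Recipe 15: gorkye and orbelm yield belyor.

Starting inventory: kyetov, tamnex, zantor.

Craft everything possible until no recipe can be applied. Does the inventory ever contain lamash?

No

lamash would need qortam and galtam (Recipe 14), but galtam is never obtained.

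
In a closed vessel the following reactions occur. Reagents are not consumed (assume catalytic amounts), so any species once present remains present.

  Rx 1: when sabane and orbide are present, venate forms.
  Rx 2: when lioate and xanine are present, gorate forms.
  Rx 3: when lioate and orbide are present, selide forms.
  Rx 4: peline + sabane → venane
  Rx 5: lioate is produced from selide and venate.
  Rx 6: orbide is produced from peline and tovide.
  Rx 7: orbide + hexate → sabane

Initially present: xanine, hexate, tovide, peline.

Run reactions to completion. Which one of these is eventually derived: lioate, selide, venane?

venane

peline and tovide present → orbide forms (Rx 6).
orbide and hexate present → sabane forms (Rx 7).
peline and sabane present → venane forms (Rx 4).
selide would need lioate and orbide (Rx 3), but lioate never forms. lioate would need selide and venate (Rx 5), but selide never forms.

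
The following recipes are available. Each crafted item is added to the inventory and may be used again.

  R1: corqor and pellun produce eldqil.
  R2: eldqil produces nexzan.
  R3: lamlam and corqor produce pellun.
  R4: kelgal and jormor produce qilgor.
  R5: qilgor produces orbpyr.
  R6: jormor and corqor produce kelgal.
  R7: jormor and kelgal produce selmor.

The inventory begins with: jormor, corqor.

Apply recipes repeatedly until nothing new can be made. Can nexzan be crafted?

No

nexzan would need eldqil (R2), but eldqil is never obtained.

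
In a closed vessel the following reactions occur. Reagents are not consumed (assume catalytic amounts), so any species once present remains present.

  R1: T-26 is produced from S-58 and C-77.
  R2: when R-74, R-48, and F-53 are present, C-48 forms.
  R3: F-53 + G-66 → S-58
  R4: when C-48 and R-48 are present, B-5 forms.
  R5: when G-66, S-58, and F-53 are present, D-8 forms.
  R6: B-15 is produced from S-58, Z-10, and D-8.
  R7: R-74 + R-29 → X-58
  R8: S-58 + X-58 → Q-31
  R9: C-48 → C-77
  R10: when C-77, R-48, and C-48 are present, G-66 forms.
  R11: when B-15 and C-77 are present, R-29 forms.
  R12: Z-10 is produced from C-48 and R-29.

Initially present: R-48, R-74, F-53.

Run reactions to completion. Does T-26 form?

Yes

R-74, R-48, and F-53 present → C-48 forms (R2).
C-48 present → C-77 forms (R9).
C-77, R-48, and C-48 present → G-66 forms (R10).
F-53 and G-66 present → S-58 forms (R3).
S-58 and C-77 present → T-26 forms (R1).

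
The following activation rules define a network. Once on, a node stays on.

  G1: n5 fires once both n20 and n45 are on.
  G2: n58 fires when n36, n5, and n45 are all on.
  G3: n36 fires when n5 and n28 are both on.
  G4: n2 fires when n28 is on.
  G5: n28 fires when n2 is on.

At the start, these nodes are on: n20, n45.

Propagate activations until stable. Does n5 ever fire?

n20 and n45 are on, so n5 fires (G1).

Yes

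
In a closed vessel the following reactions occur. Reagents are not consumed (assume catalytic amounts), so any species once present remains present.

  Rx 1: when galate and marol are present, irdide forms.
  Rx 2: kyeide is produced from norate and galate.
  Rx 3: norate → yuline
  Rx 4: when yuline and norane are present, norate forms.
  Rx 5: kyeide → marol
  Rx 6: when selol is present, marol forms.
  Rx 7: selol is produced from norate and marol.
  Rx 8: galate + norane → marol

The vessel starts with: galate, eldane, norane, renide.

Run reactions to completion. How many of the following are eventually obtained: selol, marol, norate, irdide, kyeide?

2

galate and norane present → marol forms (Rx 8).
galate and marol present → irdide forms (Rx 1).
selol would need norate and marol (Rx 7), but norate never forms.
marol: reached.
norate would need yuline and norane (Rx 4), but yuline never forms.
irdide: reached.
kyeide would need norate and galate (Rx 2), but norate never forms.
Reached: marol and irdide — 2 of the 5.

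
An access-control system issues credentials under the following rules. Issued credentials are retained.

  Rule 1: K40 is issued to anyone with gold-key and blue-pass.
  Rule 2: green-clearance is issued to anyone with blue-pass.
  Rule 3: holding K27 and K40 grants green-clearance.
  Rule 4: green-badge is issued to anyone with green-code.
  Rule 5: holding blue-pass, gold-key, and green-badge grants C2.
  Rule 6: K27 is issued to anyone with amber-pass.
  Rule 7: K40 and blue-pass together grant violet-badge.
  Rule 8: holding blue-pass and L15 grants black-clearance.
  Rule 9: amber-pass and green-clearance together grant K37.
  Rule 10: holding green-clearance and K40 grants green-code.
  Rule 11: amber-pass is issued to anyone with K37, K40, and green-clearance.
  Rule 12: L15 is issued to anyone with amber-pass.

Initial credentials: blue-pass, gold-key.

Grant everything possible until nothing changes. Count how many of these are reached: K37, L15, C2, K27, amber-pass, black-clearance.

Holding gold-key and blue-pass grants K40 (Rule 1).
Holding blue-pass grants green-clearance (Rule 2).
Holding green-clearance and K40 grants green-code (Rule 10).
Holding green-code grants green-badge (Rule 4).
Holding blue-pass, gold-key, and green-badge grants C2 (Rule 5).
K37 would need amber-pass and green-clearance (Rule 9), but amber-pass is never granted.
L15 would need amber-pass (Rule 12), but amber-pass is never granted.
C2: reached.
K27 would need amber-pass (Rule 6), but amber-pass is never granted.
amber-pass would need K37, K40, and green-clearance (Rule 11), but K37 is never granted.
black-clearance would need blue-pass and L15 (Rule 8), but L15 is never granted.
Reached: C2 — 1 of the 6.

1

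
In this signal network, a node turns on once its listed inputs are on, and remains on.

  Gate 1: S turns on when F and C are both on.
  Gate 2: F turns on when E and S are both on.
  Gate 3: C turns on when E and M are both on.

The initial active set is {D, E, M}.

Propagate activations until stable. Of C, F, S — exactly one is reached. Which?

Gate 3: E and M on → C on.
F would need E and S (Gate 2), but S never turns on. S would need F and C (Gate 1), but F never turns on.

C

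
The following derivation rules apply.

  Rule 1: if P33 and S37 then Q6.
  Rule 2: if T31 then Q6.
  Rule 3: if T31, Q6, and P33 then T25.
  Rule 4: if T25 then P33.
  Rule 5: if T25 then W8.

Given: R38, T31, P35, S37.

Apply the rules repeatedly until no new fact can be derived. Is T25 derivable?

No

T25 would need T31, Q6, and P33 (Rule 3), but P33 is never established.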